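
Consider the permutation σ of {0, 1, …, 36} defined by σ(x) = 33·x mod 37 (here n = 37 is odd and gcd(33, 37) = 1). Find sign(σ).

+1

Start at x=16: 16 → 10 → 34 → 12 → 26 → 7 → 9 → … (one orbit).
The orbit structure of x ↦ 33x mod 37: 5 orbits of sizes [9, 9, 9, 9, 1].
With 5 cycles on 37 points, sign = (−1)^{37−5} = +1.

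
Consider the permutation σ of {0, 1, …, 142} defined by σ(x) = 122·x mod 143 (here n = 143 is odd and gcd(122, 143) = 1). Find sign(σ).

Trace 34: π^k(34) = [34, 1, 122, 12] for k=0..3.
Cycle lengths of π_122 on ℤ/143ℤ: [4, 4, 4, 4, 4, 4, 4, 4, 4, 4, 4, 4, 4, 4, 4, 4, 4, 4, 4, 4, 4, 4, 4, 4, 4, 4, 4, 4, 4, 4, 4, 4, 4, 1, 1, 1, 1, 1, 1, 1, 1, 1, 1, 1]; 44 cycles in total.
143 − 44 = 99 transpositions; sign(π) = (−1)^99 = -1.
Check: (122/143) = -1 by Zolotarev.

-1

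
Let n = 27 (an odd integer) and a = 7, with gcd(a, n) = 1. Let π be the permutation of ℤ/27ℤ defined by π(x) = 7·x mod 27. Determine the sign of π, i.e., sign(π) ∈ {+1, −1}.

Start at x=4: 4 → 1 → 7 → 22 → 19 → 25 → 13 → … (one orbit).
Cycle type of π: 9×2 + 3×2 + 1×3; total 7 cycles.
Σ(ℓ_i−1) = 27−7 = 20; sign = (−1)^20 = +1.

+1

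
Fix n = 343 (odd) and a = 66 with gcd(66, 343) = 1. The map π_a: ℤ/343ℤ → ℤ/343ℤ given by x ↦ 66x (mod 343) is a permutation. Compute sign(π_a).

Orbit of 18 under x↦66x: [18, 159, 204, 87, 254, 300, 249]… (length divides ord_343(66)).
Decompose π into cycles: lengths [294, 42, 6, 1] (4 cycles, including the fixed point 0).
Σ(ℓ_i−1) = 343−4 = 339; sign = (−1)^339 = -1.
The Jacobi symbol (66|343) = -1 (Zolotarev) agrees.

-1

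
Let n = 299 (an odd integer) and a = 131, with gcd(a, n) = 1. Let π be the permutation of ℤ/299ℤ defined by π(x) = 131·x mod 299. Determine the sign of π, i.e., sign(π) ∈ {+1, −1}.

Start at x=209: 209 → 170 → 144 → 27 → 248 → 196 → 261 → … (one orbit).
39 cycles of lengths [11, 11, 11, 11, 11, 11, 11, 11, 11, 11, 11, 11, 11, 11, 11, 11, 11, 11, 11, 11, 11, 11, 11, 11, 11, 11, 1, 1, 1, 1, 1, 1, 1, 1, 1, 1, 1, 1, 1].
n − c = 299 − 39 = 260; sign = (−1)^260 = +1.

+1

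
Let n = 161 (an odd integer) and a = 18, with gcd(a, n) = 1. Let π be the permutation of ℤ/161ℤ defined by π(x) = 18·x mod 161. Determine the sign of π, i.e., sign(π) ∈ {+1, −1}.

+1

Start at x=71: 71 → 151 → 142 → 141 → 123 → 121 → 85 → … (one orbit).
The orbit structure of x ↦ 18x mod 161: 9 orbits of sizes [33, 33, 33, 33, 11, 11, 3, 3, 1].
161 − 9 = 152 transpositions; sign(π) = (−1)^152 = +1.
Via Zolotarev, sign(π_{18}) = (18|161) = +1.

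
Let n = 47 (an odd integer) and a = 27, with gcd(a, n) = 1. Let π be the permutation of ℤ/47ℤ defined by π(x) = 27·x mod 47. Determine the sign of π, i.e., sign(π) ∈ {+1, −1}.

Trace 14: π^k(14) = [14, 2, 7, 1, 27, 24, 37] for k=0..6.
π_27 has 3 disjoint cycles with lengths [23, 23, 1] on {0,…,46}.
3 cycles on 47: each ℓ→(−1)^(ℓ−1), product (−1)^44 = +1.
(27|47)_J = +1 (Zolotarev's lemma cross-check).

+1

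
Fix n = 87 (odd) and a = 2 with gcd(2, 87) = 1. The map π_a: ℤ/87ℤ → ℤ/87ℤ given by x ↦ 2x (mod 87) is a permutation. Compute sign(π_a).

+1

Trace 8: π^k(8) = [8, 16, 32, 64, 41, 82, 77] for k=0..6.
The orbit structure of x ↦ 2x mod 87: 5 orbits of sizes [28, 28, 28, 2, 1].
87 − 5 = 82 transpositions; sign(π) = (−1)^82 = +1.
(2|87)_J = +1 (Zolotarev's lemma cross-check).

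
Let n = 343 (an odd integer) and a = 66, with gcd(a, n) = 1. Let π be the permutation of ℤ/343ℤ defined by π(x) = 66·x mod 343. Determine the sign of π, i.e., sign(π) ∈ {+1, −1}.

-1

Trace 165: π^k(165) = [165, 257, 155, 283, 156, 6, 53] for k=0..6.
Cycle type of π: 294 + 42 + 6 + 1; total 4 cycles.
343 − 4 = 339 transpositions; sign(π) = (−1)^339 = -1.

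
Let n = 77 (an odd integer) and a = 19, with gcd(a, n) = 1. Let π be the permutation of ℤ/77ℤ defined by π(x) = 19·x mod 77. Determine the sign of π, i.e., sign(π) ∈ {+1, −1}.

+1

Start at x=71: 71 → 40 → 67 → 41 → 9 → 17 → 15 → … (one orbit).
π_19 has 5 disjoint cycles with lengths [30, 30, 10, 6, 1] on {0,…,76}.
With 5 cycles on 77 points, sign = (−1)^{77−5} = +1.
The Jacobi symbol (19|77) = +1 (Zolotarev) agrees.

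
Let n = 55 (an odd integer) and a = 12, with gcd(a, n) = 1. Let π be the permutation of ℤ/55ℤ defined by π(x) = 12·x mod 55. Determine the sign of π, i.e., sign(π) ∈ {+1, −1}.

Start at x=23: 23 → 1 → 12 → 34 → 23 (one orbit).
Cycle type of π: 4×11 + 1×11; total 22 cycles.
Σ(ℓ_i−1) = 55−22 = 33; sign = (−1)^33 = -1.

-1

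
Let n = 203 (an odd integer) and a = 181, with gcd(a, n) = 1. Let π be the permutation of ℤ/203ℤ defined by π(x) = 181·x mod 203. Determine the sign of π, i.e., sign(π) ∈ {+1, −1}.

-1

Start at x=190: 190 → 83 → 1 → 181 → 78 → 111 → 197 → … (one orbit).
Decompose π into cycles: lengths [14, 14, 14, 14, 14, 14, 14, 14, 14, 14, 14, 14, 7, 7, 7, 7, 2, 2, 2, 1] (20 cycles, including the fixed point 0).
sign(π) = (−1)^{n − #cycles} = (−1)^{203−20} = (−1)^183 = -1.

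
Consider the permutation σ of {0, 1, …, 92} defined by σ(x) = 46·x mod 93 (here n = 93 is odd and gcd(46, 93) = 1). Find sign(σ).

Start at x=70: 70 → 58 → 64 → 61 → 16 → 85 → 4 → … (one orbit).
Cycle type of π: 10×9 + 1×3; total 12 cycles.
93 − 12 = 81 transpositions; sign(π) = (−1)^81 = -1.
Check: (46/93) = -1 by Zolotarev.

-1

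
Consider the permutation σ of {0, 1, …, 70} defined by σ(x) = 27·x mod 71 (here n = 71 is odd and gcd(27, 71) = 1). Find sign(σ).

Orbit of 30 under x↦27x: [30, 29, 2, 54, 38, 32, 12]… (length divides ord_71(27)).
3 cycles of lengths [35, 35, 1].
3 cycles on 71: each ℓ→(−1)^(ℓ−1), product (−1)^68 = +1.

+1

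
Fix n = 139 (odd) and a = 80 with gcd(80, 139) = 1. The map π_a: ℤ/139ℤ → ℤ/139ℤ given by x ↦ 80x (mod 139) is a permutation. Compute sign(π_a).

Start at x=64: 64 → 116 → 106 → 1 → 80 → 6 → 63 → … (one orbit).
The orbit structure of x ↦ 80x mod 139: 7 orbits of sizes [23, 23, 23, 23, 23, 23, 1].
7 cycles on 139: each ℓ→(−1)^(ℓ−1), product (−1)^132 = +1.

+1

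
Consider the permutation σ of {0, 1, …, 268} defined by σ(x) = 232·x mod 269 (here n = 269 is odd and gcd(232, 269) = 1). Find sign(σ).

Orbit of 144 under x↦232x: [144, 52, 228, 172, 92, 93, 56]… (length divides ord_269(232)).
Cycle lengths of π_232 on ℤ/269ℤ: [134, 134, 1]; 3 cycles in total.
Σ(ℓ_i−1) = 269−3 = 266; sign = (−1)^266 = +1.
The Jacobi symbol (232|269) = +1 (Zolotarev) agrees.

+1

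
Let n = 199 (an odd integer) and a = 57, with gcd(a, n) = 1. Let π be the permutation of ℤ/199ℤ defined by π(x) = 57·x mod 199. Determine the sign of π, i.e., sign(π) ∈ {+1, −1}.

Start at x=115: 115 → 187 → 112 → 16 → 116 → 45 → 177 → … (one orbit).
3 cycles of lengths [99, 99, 1].
3 cycles on 199: each ℓ→(−1)^(ℓ−1), product (−1)^196 = +1.

+1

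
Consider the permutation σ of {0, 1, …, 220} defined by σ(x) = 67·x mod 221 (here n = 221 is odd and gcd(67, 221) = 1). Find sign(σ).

Trace 203: π^k(203) = [203, 120, 84, 103, 50, 35, 135] for k=0..6.
Decompose π into cycles: lengths [12, 12, 12, 12, 12, 12, 12, 12, 12, 12, 12, 12, 12, 12, 12, 12, 12, 2, 2, 2, 2, 2, 2, 2, 2, 1] (26 cycles, including the fixed point 0).
n − c = 221 − 26 = 195; sign = (−1)^195 = -1.
Zolotarev: (67|221) = -1, matching the cycle-count sign.

-1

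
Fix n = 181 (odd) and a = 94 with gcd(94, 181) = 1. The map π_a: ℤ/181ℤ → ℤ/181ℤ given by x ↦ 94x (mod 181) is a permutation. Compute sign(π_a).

Start at x=67: 67 → 144 → 142 → 135 → 20 → 70 → 64 → … (one orbit).
Cycle lengths of π_94 on ℤ/181ℤ: [90, 90, 1]; 3 cycles in total.
181 − 3 = 178 transpositions; sign(π) = (−1)^178 = +1.

+1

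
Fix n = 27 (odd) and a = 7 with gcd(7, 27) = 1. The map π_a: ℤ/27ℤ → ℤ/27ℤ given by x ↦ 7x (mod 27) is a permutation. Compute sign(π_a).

+1

Start at x=10: 10 → 16 → 4 → 1 → 7 → 22 → 19 → … (one orbit).
π_7 has 7 disjoint cycles with lengths [9, 9, 3, 3, 1, 1, 1] on {0,…,26}.
n − c = 27 − 7 = 20; sign = (−1)^20 = +1.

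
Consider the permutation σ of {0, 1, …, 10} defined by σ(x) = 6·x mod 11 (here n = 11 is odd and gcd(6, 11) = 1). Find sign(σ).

Start at x=1: 1 → 6 → 3 → 7 → 9 → 10 → 5 → … (one orbit).
Cycle lengths of π_6 on ℤ/11ℤ: [10, 1]; 2 cycles in total.
11 − 2 = 9 transpositions; sign(π) = (−1)^9 = -1.
Via Zolotarev, sign(π_{6}) = (6|11) = -1.

-1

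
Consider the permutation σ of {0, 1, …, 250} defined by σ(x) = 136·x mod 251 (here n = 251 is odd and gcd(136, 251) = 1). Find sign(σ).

Orbit of 176 under x↦136x: [176, 91, 77, 181, 18, 189, 102]… (length divides ord_251(136)).
Decompose π into cycles: lengths [250, 1] (2 cycles, including the fixed point 0).
Σ(ℓ_i−1) = 251−2 = 249; sign = (−1)^249 = -1.

-1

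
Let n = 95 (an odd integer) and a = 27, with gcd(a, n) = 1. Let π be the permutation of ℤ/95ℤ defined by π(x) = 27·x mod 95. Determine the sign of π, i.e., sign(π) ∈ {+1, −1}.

+1

Orbit of 37 under x↦27x: [37, 49, 88, 1, 27, 64, 18]… (length divides ord_95(27)).
Cycle type of π: 12×6 + 6×3 + 4 + 1; total 11 cycles.
95 − 11 = 84 transpositions; sign(π) = (−1)^84 = +1.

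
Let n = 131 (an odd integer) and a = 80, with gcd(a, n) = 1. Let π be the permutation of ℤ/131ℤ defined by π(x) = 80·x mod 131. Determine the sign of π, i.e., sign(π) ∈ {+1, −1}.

+1

Trace 62: π^k(62) = [62, 113, 1, 80, 112, 52, 99] for k=0..6.
Cycle lengths of π_80 on ℤ/131ℤ: [13, 13, 13, 13, 13, 13, 13, 13, 13, 13, 1]; 11 cycles in total.
With 11 cycles on 131 points, sign = (−1)^{131−11} = +1.
Check: (80/131) = +1 by Zolotarev.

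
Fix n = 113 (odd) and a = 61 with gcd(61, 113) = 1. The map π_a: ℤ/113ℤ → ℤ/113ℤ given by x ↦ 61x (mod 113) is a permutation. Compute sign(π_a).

+1

Orbit of 44 under x↦61x: [44, 85, 100, 111, 104, 16, 72]… (length divides ord_113(61)).
π_61 has 3 disjoint cycles with lengths [56, 56, 1] on {0,…,112}.
With 3 cycles on 113 points, sign = (−1)^{113−3} = +1.
Check: (61/113) = +1 by Zolotarev.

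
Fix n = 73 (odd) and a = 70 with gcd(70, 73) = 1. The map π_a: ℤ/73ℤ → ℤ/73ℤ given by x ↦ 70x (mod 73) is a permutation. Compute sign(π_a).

Orbit of 27 under x↦70x: [27, 65, 24, 1, 70, 9, 46]… (length divides ord_73(70)).
Cycle lengths of π_70 on ℤ/73ℤ: [12, 12, 12, 12, 12, 12, 1]; 7 cycles in total.
7 cycles on 73: each ℓ→(−1)^(ℓ−1), product (−1)^66 = +1.
Check: (70/73) = +1 by Zolotarev.

+1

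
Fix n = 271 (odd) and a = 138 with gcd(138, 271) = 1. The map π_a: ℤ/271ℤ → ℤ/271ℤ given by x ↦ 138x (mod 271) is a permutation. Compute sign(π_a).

Start at x=40: 40 → 100 → 250 → 83 → 72 → 180 → 179 → … (one orbit).
The orbit structure of x ↦ 138x mod 271: 3 orbits of sizes [135, 135, 1].
Σ(ℓ_i−1) = 271−3 = 268; sign = (−1)^268 = +1.
Zolotarev: (138|271) = +1, matching the cycle-count sign.

+1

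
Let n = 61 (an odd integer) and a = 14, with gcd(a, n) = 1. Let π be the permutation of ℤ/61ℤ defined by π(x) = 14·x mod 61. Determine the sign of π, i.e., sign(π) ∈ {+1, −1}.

+1

Orbit of 13 under x↦14x: [13, 60, 47, 48, 1, 14]… (length divides ord_61(14)).
Decompose π into cycles: lengths [6, 6, 6, 6, 6, 6, 6, 6, 6, 6, 1] (11 cycles, including the fixed point 0).
61 − 11 = 50 transpositions; sign(π) = (−1)^50 = +1.
Via Zolotarev, sign(π_{14}) = (14|61) = +1.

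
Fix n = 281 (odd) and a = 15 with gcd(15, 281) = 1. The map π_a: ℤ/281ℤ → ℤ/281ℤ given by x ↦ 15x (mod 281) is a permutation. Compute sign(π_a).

Orbit of 192 under x↦15x: [192, 70, 207, 14, 210, 59, 42]… (length divides ord_281(15)).
Cycle lengths of π_15 on ℤ/281ℤ: [280, 1]; 2 cycles in total.
With 2 cycles on 281 points, sign = (−1)^{281−2} = -1.

-1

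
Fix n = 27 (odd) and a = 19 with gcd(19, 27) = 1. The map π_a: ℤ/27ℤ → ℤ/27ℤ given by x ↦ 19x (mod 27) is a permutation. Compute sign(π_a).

Start at x=10: 10 → 1 → 19 → 10 (one orbit).
The orbit structure of x ↦ 19x mod 27: 15 orbits of sizes [3, 3, 3, 3, 3, 3, 1, 1, 1, 1, 1, 1, 1, 1, 1].
n − c = 27 − 15 = 12; sign = (−1)^12 = +1.

+1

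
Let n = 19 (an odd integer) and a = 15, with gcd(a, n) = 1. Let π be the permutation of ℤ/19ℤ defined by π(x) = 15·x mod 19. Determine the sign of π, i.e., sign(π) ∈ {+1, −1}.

Trace 14: π^k(14) = [14, 1, 15, 16, 12, 9, 2] for k=0..6.
2 cycles of lengths [18, 1].
n − c = 19 − 2 = 17; sign = (−1)^17 = -1.
Check: (15/19) = -1 by Zolotarev.

-1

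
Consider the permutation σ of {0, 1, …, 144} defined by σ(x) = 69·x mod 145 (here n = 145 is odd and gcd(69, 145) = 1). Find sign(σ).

-1

Orbit of 104 under x↦69x: [104, 71, 114, 36, 19, 6, 124]… (length divides ord_145(69)).
Cycle type of π: 28×5 + 2×2 + 1; total 8 cycles.
n − c = 145 − 8 = 137; sign = (−1)^137 = -1.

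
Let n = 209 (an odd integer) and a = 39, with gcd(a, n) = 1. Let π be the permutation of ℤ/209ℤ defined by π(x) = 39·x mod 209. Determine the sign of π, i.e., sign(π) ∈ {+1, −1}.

Trace 115: π^k(115) = [115, 96, 191, 134, 1, 39, 58] for k=0..6.
Cycle type of π: 10×19 + 1×19; total 38 cycles.
Σ(ℓ_i−1) = 209−38 = 171; sign = (−1)^171 = -1.
Via Zolotarev, sign(π_{39}) = (39|209) = -1.

-1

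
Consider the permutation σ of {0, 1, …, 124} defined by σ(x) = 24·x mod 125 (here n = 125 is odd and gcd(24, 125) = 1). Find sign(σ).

+1

Trace 49: π^k(49) = [49, 51, 99, 1, 24, 76, 74] for k=0..6.
The orbit structure of x ↦ 24x mod 125: 23 orbits of sizes [10, 10, 10, 10, 10, 10, 10, 10, 10, 10, 2, 2, 2, 2, 2, 2, 2, 2, 2, 2, 2, 2, 1].
With 23 cycles on 125 points, sign = (−1)^{125−23} = +1.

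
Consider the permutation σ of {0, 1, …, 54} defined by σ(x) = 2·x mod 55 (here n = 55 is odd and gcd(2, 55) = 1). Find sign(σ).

+1

Orbit of 13 under x↦2x: [13, 26, 52, 49, 43, 31, 7]… (length divides ord_55(2)).
Decompose π into cycles: lengths [20, 20, 10, 4, 1] (5 cycles, including the fixed point 0).
Σ(ℓ_i−1) = 55−5 = 50; sign = (−1)^50 = +1.
(2|55)_J = +1 (Zolotarev's lemma cross-check).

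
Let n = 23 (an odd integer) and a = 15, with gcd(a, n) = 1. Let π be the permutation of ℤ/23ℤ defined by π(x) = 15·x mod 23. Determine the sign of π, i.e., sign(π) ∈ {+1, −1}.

Trace 19: π^k(19) = [19, 9, 20, 1, 15, 18, 17] for k=0..6.
The orbit structure of x ↦ 15x mod 23: 2 orbits of sizes [22, 1].
sign(π) = (−1)^{n − #cycles} = (−1)^{23−2} = (−1)^21 = -1.
Zolotarev: (15|23) = -1, matching the cycle-count sign.

-1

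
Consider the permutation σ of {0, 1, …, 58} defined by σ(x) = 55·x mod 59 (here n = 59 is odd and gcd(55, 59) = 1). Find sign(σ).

Orbit of 19 under x↦55x: [19, 42, 9, 23, 26, 14, 3]… (length divides ord_59(55)).
Cycle type of π: 58 + 1; total 2 cycles.
Σ(ℓ_i−1) = 59−2 = 57; sign = (−1)^57 = -1.
The Jacobi symbol (55|59) = -1 (Zolotarev) agrees.

-1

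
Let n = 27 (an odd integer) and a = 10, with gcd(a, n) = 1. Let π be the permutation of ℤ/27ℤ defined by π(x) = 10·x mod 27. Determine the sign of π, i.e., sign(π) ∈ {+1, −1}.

+1

Trace 19: π^k(19) = [19, 1, 10] for k=0..2.
The orbit structure of x ↦ 10x mod 27: 15 orbits of sizes [3, 3, 3, 3, 3, 3, 1, 1, 1, 1, 1, 1, 1, 1, 1].
n − c = 27 − 15 = 12; sign = (−1)^12 = +1.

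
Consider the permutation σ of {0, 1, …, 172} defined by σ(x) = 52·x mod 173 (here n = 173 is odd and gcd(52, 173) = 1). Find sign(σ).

Orbit of 100 under x↦52x: [100, 10, 1, 52, 109, 132, 117]… (length divides ord_173(52)).
Cycle lengths of π_52 on ℤ/173ℤ: [43, 43, 43, 43, 1]; 5 cycles in total.
173 − 5 = 168 transpositions; sign(π) = (−1)^168 = +1.

+1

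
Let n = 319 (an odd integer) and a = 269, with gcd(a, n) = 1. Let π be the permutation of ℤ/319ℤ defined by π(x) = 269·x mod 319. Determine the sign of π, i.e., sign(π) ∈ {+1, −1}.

-1

Trace 56: π^k(56) = [56, 71, 278, 136, 218, 265, 148] for k=0..6.
π_269 has 6 disjoint cycles with lengths [140, 140, 28, 5, 5, 1] on {0,…,318}.
sign(π) = (−1)^{n − #cycles} = (−1)^{319−6} = (−1)^313 = -1.
Via Zolotarev, sign(π_{269}) = (269|319) = -1.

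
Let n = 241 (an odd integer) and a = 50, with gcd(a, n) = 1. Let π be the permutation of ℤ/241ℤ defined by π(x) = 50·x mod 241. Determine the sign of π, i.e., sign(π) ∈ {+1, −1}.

Start at x=2: 2 → 100 → 180 → 83 → 53 → 240 → 191 → … (one orbit).
3 cycles of lengths [120, 120, 1].
241 − 3 = 238 transpositions; sign(π) = (−1)^238 = +1.

+1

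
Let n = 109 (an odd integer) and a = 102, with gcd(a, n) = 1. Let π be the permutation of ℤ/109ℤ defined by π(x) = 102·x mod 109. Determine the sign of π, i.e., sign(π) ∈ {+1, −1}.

Trace 78: π^k(78) = [78, 108, 7, 60, 16, 106, 21] for k=0..6.
The orbit structure of x ↦ 102x mod 109: 3 orbits of sizes [54, 54, 1].
Σ(ℓ_i−1) = 109−3 = 106; sign = (−1)^106 = +1.

+1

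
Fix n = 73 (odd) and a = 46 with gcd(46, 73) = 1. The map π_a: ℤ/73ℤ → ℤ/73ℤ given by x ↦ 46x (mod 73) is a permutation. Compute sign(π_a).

+1

Trace 72: π^k(72) = [72, 27, 1, 46] for k=0..3.
π_46 has 19 disjoint cycles with lengths [4, 4, 4, 4, 4, 4, 4, 4, 4, 4, 4, 4, 4, 4, 4, 4, 4, 4, 1] on {0,…,72}.
n − c = 73 − 19 = 54; sign = (−1)^54 = +1.
Via Zolotarev, sign(π_{46}) = (46|73) = +1.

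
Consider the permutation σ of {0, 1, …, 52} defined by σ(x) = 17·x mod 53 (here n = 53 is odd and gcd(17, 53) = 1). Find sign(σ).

Start at x=16: 16 → 7 → 13 → 9 → 47 → 4 → 15 → … (one orbit).
π_17 has 3 disjoint cycles with lengths [26, 26, 1] on {0,…,52}.
3 cycles on 53: each ℓ→(−1)^(ℓ−1), product (−1)^50 = +1.

+1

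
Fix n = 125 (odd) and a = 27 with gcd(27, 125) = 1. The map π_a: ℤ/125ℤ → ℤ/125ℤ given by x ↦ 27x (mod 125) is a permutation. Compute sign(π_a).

Trace 38: π^k(38) = [38, 26, 77, 79, 8, 91, 82] for k=0..6.
The orbit structure of x ↦ 27x mod 125: 4 orbits of sizes [100, 20, 4, 1].
n − c = 125 − 4 = 121; sign = (−1)^121 = -1.

-1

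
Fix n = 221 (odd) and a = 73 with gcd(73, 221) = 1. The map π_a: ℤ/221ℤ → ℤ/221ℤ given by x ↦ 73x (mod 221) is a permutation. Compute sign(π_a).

+1

Orbit of 168 under x↦73x: [168, 109, 1, 73, 25, 57, 183]… (length divides ord_221(73)).
The orbit structure of x ↦ 73x mod 221: 17 orbits of sizes [16, 16, 16, 16, 16, 16, 16, 16, 16, 16, 16, 16, 16, 4, 4, 4, 1].
221 − 17 = 204 transpositions; sign(π) = (−1)^204 = +1.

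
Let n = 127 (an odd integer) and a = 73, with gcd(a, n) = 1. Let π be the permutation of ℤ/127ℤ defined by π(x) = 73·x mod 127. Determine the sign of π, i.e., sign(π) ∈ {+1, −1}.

Start at x=76: 76 → 87 → 1 → 73 → 122 → 16 → 25 → … (one orbit).
Cycle type of π: 21×6 + 1; total 7 cycles.
127 − 7 = 120 transpositions; sign(π) = (−1)^120 = +1.
(73|127)_J = +1 (Zolotarev's lemma cross-check).

+1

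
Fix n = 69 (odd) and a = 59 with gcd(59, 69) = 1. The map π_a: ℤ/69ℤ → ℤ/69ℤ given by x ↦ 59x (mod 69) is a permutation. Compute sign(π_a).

-1

Trace 31: π^k(31) = [31, 35, 64, 50, 52, 32, 25] for k=0..6.
Decompose π into cycles: lengths [22, 22, 11, 11, 2, 1] (6 cycles, including the fixed point 0).
Σ(ℓ_i−1) = 69−6 = 63; sign = (−1)^63 = -1.
(59|69)_J = -1 (Zolotarev's lemma cross-check).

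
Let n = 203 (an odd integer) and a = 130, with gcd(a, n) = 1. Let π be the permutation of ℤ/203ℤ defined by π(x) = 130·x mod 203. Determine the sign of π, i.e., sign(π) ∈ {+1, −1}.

-1

Start at x=32: 32 → 100 → 8 → 25 → 2 → 57 → 102 → … (one orbit).
π_130 has 6 disjoint cycles with lengths [84, 84, 28, 3, 3, 1] on {0,…,202}.
With 6 cycles on 203 points, sign = (−1)^{203−6} = -1.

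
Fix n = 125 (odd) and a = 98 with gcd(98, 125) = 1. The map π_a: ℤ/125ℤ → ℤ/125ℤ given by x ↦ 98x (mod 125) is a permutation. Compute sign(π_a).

Orbit of 2 under x↦98x: [2, 71, 83, 9, 7, 61, 103]… (length divides ord_125(98)).
π_98 has 4 disjoint cycles with lengths [100, 20, 4, 1] on {0,…,124}.
With 4 cycles on 125 points, sign = (−1)^{125−4} = -1.
Zolotarev: (98|125) = -1, matching the cycle-count sign.

-1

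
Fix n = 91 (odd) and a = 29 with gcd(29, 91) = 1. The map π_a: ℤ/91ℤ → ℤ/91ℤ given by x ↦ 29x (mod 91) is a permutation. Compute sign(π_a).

+1

Start at x=29: 29 → 22 → 1 → 29 (one orbit).
Cycle lengths of π_29 on ℤ/91ℤ: [3, 3, 3, 3, 3, 3, 3, 3, 3, 3, 3, 3, 3, 3, 3, 3, 3, 3, 3, 3, 3, 3, 3, 3, 3, 3, 3, 3, 1, 1, 1, 1, 1, 1, 1]; 35 cycles in total.
35 cycles on 91: each ℓ→(−1)^(ℓ−1), product (−1)^56 = +1.
Zolotarev: (29|91) = +1, matching the cycle-count sign.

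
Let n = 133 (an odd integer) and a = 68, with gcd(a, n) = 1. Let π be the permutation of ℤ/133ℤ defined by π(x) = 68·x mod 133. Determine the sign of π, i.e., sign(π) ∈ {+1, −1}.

Orbit of 45 under x↦68x: [45, 1, 68, 102, 20, 30]… (length divides ord_133(68)).
Decompose π into cycles: lengths [6, 6, 6, 6, 6, 6, 6, 6, 6, 6, 6, 6, 6, 6, 6, 6, 6, 6, 6, 3, 3, 3, 3, 3, 3, 1] (26 cycles, including the fixed point 0).
n − c = 133 − 26 = 107; sign = (−1)^107 = -1.
Check: (68/133) = -1 by Zolotarev.

-1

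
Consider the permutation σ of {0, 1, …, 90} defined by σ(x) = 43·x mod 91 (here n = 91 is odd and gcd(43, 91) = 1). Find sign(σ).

+1

Orbit of 22 under x↦43x: [22, 36, 1, 43, 29, 64]… (length divides ord_91(43)).
Cycle type of π: 6×14 + 1×7; total 21 cycles.
Σ(ℓ_i−1) = 91−21 = 70; sign = (−1)^70 = +1.
Via Zolotarev, sign(π_{43}) = (43|91) = +1.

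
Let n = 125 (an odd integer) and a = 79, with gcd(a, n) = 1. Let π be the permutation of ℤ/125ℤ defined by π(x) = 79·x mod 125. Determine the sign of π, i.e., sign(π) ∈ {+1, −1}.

Start at x=86: 86 → 44 → 101 → 104 → 91 → 64 → 56 → … (one orbit).
π_79 has 7 disjoint cycles with lengths [50, 50, 10, 10, 2, 2, 1] on {0,…,124}.
7 cycles on 125: each ℓ→(−1)^(ℓ−1), product (−1)^118 = +1.

+1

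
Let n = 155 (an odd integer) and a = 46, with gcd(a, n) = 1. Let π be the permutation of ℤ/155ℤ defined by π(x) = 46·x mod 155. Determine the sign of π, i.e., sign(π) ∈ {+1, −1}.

-1

Orbit of 151 under x↦46x: [151, 126, 61, 16, 116, 66, 91]… (length divides ord_155(46)).
π_46 has 20 disjoint cycles with lengths [10, 10, 10, 10, 10, 10, 10, 10, 10, 10, 10, 10, 10, 10, 10, 1, 1, 1, 1, 1] on {0,…,154}.
sign(π) = (−1)^{n − #cycles} = (−1)^{155−20} = (−1)^135 = -1.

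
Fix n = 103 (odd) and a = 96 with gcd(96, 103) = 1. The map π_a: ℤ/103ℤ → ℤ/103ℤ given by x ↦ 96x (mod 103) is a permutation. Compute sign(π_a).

Trace 65: π^k(65) = [65, 60, 95, 56, 20, 66, 53] for k=0..6.
π_96 has 2 disjoint cycles with lengths [102, 1] on {0,…,102}.
103 − 2 = 101 transpositions; sign(π) = (−1)^101 = -1.

-1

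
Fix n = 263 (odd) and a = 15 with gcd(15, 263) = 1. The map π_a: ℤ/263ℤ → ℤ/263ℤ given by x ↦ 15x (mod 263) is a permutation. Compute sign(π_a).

Start at x=29: 29 → 172 → 213 → 39 → 59 → 96 → 125 → … (one orbit).
Cycle lengths of π_15 on ℤ/263ℤ: [262, 1]; 2 cycles in total.
2 cycles on 263: each ℓ→(−1)^(ℓ−1), product (−1)^261 = -1.
(15|263)_J = -1 (Zolotarev's lemma cross-check).

-1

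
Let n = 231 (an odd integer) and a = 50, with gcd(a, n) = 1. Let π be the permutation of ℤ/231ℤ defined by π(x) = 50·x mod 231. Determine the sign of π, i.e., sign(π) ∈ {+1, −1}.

+1

Start at x=50: 50 → 190 → 29 → 64 → 197 → 148 → 8 → … (one orbit).
π_50 has 35 disjoint cycles with lengths [10, 10, 10, 10, 10, 10, 10, 10, 10, 10, 10, 10, 10, 10, 10, 10, 10, 10, 10, 10, 10, 2, 2, 2, 2, 2, 2, 2, 1, 1, 1, 1, 1, 1, 1] on {0,…,230}.
With 35 cycles on 231 points, sign = (−1)^{231−35} = +1.
(50|231)_J = +1 (Zolotarev's lemma cross-check).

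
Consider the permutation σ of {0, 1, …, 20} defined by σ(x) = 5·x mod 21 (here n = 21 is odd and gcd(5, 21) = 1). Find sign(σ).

Orbit of 5 under x↦5x: [5, 4, 20, 16, 17, 1]… (length divides ord_21(5)).
Cycle lengths of π_5 on ℤ/21ℤ: [6, 6, 6, 2, 1]; 5 cycles in total.
Σ(ℓ_i−1) = 21−5 = 16; sign = (−1)^16 = +1.

+1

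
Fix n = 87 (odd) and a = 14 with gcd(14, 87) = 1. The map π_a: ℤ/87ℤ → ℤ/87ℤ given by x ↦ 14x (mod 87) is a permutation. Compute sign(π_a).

Start at x=67: 67 → 68 → 82 → 17 → 64 → 26 → 16 → … (one orbit).
5 cycles of lengths [28, 28, 28, 2, 1].
5 cycles on 87: each ℓ→(−1)^(ℓ−1), product (−1)^82 = +1.
(14|87)_J = +1 (Zolotarev's lemma cross-check).

+1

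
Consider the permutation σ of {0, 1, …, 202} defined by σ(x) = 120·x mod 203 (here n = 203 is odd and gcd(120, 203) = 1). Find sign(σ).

Trace 169: π^k(169) = [169, 183, 36, 57, 141, 71, 197] for k=0..6.
The orbit structure of x ↦ 120x mod 203: 21 orbits of sizes [14, 14, 14, 14, 14, 14, 14, 14, 14, 14, 14, 14, 14, 14, 1, 1, 1, 1, 1, 1, 1].
With 21 cycles on 203 points, sign = (−1)^{203−21} = +1.
Check: (120/203) = +1 by Zolotarev.

+1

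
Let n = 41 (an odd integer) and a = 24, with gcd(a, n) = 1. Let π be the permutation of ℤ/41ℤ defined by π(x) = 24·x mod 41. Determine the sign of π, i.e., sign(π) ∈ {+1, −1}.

Trace 23: π^k(23) = [23, 19, 5, 38, 10, 35, 20] for k=0..6.
The orbit structure of x ↦ 24x mod 41: 2 orbits of sizes [40, 1].
2 cycles on 41: each ℓ→(−1)^(ℓ−1), product (−1)^39 = -1.

-1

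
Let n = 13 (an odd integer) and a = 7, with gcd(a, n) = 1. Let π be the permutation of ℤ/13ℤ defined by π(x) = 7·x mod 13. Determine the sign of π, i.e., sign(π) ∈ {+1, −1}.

-1

Orbit of 2 under x↦7x: [2, 1, 7, 10, 5, 9, 11]… (length divides ord_13(7)).
π_7 has 2 disjoint cycles with lengths [12, 1] on {0,…,12}.
13 − 2 = 11 transpositions; sign(π) = (−1)^11 = -1.
Via Zolotarev, sign(π_{7}) = (7|13) = -1.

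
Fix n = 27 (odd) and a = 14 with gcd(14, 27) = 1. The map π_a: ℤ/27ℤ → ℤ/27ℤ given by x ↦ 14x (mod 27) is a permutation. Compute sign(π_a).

Trace 14: π^k(14) = [14, 7, 17, 22, 11, 19, 23] for k=0..6.
Cycle lengths of π_14 on ℤ/27ℤ: [18, 6, 2, 1]; 4 cycles in total.
With 4 cycles on 27 points, sign = (−1)^{27−4} = -1.
Zolotarev: (14|27) = -1, matching the cycle-count sign.

-1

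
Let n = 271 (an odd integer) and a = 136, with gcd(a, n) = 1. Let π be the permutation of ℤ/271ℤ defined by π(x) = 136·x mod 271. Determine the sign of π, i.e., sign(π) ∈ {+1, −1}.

+1

Trace 20: π^k(20) = [20, 10, 5, 138, 69, 170, 85] for k=0..6.
3 cycles of lengths [135, 135, 1].
3 cycles on 271: each ℓ→(−1)^(ℓ−1), product (−1)^268 = +1.
Zolotarev: (136|271) = +1, matching the cycle-count sign.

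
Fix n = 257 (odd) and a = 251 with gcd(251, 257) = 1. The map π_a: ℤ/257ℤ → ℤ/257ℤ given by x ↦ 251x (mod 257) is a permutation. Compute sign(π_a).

Trace 236: π^k(236) = [236, 126, 15, 167, 26, 101, 165] for k=0..6.
The orbit structure of x ↦ 251x mod 257: 2 orbits of sizes [256, 1].
Σ(ℓ_i−1) = 257−2 = 255; sign = (−1)^255 = -1.

-1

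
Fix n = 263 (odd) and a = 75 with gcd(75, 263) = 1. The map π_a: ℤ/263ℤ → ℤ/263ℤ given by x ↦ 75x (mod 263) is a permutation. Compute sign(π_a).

+1

Orbit of 92 under x↦75x: [92, 62, 179, 12, 111, 172, 13]… (length divides ord_263(75)).
3 cycles of lengths [131, 131, 1].
With 3 cycles on 263 points, sign = (−1)^{263−3} = +1.
Via Zolotarev, sign(π_{75}) = (75|263) = +1.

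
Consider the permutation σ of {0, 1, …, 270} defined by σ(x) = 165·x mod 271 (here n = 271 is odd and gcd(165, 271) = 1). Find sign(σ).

-1

Start at x=258: 258 → 23 → 1 → 165 → 125 → 29 → 178 → … (one orbit).
Cycle lengths of π_165 on ℤ/271ℤ: [18, 18, 18, 18, 18, 18, 18, 18, 18, 18, 18, 18, 18, 18, 18, 1]; 16 cycles in total.
sign(π) = (−1)^{n − #cycles} = (−1)^{271−16} = (−1)^255 = -1.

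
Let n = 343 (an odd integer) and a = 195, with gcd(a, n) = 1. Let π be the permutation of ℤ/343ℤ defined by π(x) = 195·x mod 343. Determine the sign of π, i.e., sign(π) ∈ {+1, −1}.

Start at x=1: 1 → 195 → 295 → 244 → 246 → 293 → 197 → … (one orbit).
46 cycles of lengths [14, 14, 14, 14, 14, 14, 14, 14, 14, 14, 14, 14, 14, 14, 14, 14, 14, 14, 14, 14, 14, 2, 2, 2, 2, 2, 2, 2, 2, 2, 2, 2, 2, 2, 2, 2, 2, 2, 2, 2, 2, 2, 2, 2, 2, 1].
46 cycles on 343: each ℓ→(−1)^(ℓ−1), product (−1)^297 = -1.
Zolotarev: (195|343) = -1, matching the cycle-count sign.

-1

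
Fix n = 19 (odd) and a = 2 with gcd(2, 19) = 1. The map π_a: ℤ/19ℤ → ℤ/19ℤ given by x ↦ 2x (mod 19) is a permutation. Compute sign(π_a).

Orbit of 4 under x↦2x: [4, 8, 16, 13, 7, 14, 9]… (length divides ord_19(2)).
Decompose π into cycles: lengths [18, 1] (2 cycles, including the fixed point 0).
With 2 cycles on 19 points, sign = (−1)^{19−2} = -1.
Via Zolotarev, sign(π_{2}) = (2|19) = -1.

-1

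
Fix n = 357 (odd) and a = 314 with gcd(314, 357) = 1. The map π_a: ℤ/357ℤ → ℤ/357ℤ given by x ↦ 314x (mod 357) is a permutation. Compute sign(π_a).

Orbit of 104 under x↦314x: [104, 169, 230, 106, 83, 1, 314]… (length divides ord_357(314)).
Cycle type of π: 8×42 + 2×10 + 1; total 53 cycles.
sign(π) = (−1)^{n − #cycles} = (−1)^{357−53} = (−1)^304 = +1.
(314|357)_J = +1 (Zolotarev's lemma cross-check).

+1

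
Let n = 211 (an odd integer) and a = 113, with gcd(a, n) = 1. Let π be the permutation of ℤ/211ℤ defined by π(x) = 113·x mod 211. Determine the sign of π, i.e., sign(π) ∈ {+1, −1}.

+1

Trace 193: π^k(193) = [193, 76, 148, 55, 96, 87, 125] for k=0..6.
Cycle type of π: 35×6 + 1; total 7 cycles.
Σ(ℓ_i−1) = 211−7 = 204; sign = (−1)^204 = +1.
Zolotarev: (113|211) = +1, matching the cycle-count sign.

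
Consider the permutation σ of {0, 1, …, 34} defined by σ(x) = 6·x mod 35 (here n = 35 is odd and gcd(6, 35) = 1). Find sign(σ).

Orbit of 1 under x↦6x: [1, 6]… (length divides ord_35(6)).
The orbit structure of x ↦ 6x mod 35: 20 orbits of sizes [2, 2, 2, 2, 2, 2, 2, 2, 2, 2, 2, 2, 2, 2, 2, 1, 1, 1, 1, 1].
sign(π) = (−1)^{n − #cycles} = (−1)^{35−20} = (−1)^15 = -1.
The Jacobi symbol (6|35) = -1 (Zolotarev) agrees.

-1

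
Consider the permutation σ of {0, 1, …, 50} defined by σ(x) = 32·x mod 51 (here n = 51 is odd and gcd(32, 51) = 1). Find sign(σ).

Trace 2: π^k(2) = [2, 13, 8, 1, 32, 4, 26] for k=0..6.
Decompose π into cycles: lengths [8, 8, 8, 8, 8, 8, 2, 1] (8 cycles, including the fixed point 0).
51 − 8 = 43 transpositions; sign(π) = (−1)^43 = -1.
Via Zolotarev, sign(π_{32}) = (32|51) = -1.

-1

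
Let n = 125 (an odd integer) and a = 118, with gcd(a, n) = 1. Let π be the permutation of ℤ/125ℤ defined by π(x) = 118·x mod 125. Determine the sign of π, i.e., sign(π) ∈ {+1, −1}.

-1

Trace 43: π^k(43) = [43, 74, 107, 1, 118, 49, 32] for k=0..6.
π_118 has 12 disjoint cycles with lengths [20, 20, 20, 20, 20, 4, 4, 4, 4, 4, 4, 1] on {0,…,124}.
Σ(ℓ_i−1) = 125−12 = 113; sign = (−1)^113 = -1.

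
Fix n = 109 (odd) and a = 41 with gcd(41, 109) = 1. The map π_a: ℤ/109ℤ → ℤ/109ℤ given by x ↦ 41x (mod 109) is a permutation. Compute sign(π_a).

-1

Start at x=68: 68 → 63 → 76 → 64 → 8 → 1 → 41 → … (one orbit).
Cycle lengths of π_41 on ℤ/109ℤ: [12, 12, 12, 12, 12, 12, 12, 12, 12, 1]; 10 cycles in total.
n − c = 109 − 10 = 99; sign = (−1)^99 = -1.
Zolotarev: (41|109) = -1, matching the cycle-count sign.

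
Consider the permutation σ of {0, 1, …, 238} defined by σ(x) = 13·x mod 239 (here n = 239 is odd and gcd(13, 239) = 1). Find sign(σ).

-1

Trace 13: π^k(13) = [13, 169, 46, 120, 126, 204, 23] for k=0..6.
Decompose π into cycles: lengths [238, 1] (2 cycles, including the fixed point 0).
2 cycles on 239: each ℓ→(−1)^(ℓ−1), product (−1)^237 = -1.
The Jacobi symbol (13|239) = -1 (Zolotarev) agrees.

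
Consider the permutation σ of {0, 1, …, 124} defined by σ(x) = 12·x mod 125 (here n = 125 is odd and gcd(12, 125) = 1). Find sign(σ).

Orbit of 83 under x↦12x: [83, 121, 77, 49, 88, 56, 47]… (length divides ord_125(12)).
Decompose π into cycles: lengths [100, 20, 4, 1] (4 cycles, including the fixed point 0).
With 4 cycles on 125 points, sign = (−1)^{125−4} = -1.

-1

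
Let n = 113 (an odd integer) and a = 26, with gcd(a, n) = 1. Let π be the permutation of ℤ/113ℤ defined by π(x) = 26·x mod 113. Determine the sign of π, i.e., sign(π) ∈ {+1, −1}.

+1

Orbit of 14 under x↦26x: [14, 25, 85, 63, 56, 100, 1]… (length divides ord_113(26)).
Cycle type of π: 56×2 + 1; total 3 cycles.
113 − 3 = 110 transpositions; sign(π) = (−1)^110 = +1.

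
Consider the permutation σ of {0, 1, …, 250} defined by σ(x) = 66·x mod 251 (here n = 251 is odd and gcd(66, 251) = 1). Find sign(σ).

Start at x=232: 232 → 1 → 66 → 89 → 101 → 140 → 204 → … (one orbit).
Cycle lengths of π_66 on ℤ/251ℤ: [125, 125, 1]; 3 cycles in total.
With 3 cycles on 251 points, sign = (−1)^{251−3} = +1.

+1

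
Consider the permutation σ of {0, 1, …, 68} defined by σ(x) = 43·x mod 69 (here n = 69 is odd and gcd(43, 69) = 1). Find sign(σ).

Start at x=34: 34 → 13 → 7 → 25 → 40 → 64 → 61 → … (one orbit).
Cycle type of π: 22×3 + 1×3; total 6 cycles.
With 6 cycles on 69 points, sign = (−1)^{69−6} = -1.
Via Zolotarev, sign(π_{43}) = (43|69) = -1.

-1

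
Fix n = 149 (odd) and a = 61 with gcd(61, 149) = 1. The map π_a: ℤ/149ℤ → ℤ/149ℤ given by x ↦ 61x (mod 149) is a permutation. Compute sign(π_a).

+1

Trace 148: π^k(148) = [148, 88, 4, 95, 133, 67, 64] for k=0..6.
Decompose π into cycles: lengths [74, 74, 1] (3 cycles, including the fixed point 0).
n − c = 149 − 3 = 146; sign = (−1)^146 = +1.
Zolotarev: (61|149) = +1, matching the cycle-count sign.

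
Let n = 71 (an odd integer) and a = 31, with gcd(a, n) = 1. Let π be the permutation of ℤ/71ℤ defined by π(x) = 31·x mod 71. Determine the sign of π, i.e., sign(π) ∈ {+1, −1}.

Orbit of 37 under x↦31x: [37, 11, 57, 63, 36, 51, 19]… (length divides ord_71(31)).
The orbit structure of x ↦ 31x mod 71: 2 orbits of sizes [70, 1].
With 2 cycles on 71 points, sign = (−1)^{71−2} = -1.

-1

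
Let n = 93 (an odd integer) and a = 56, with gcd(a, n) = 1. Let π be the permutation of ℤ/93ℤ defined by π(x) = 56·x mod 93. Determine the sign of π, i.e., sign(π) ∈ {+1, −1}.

-1

Orbit of 32 under x↦56x: [32, 25, 5, 1, 56, 67]… (length divides ord_93(56)).
22 cycles of lengths [6, 6, 6, 6, 6, 6, 6, 6, 6, 6, 3, 3, 3, 3, 3, 3, 3, 3, 3, 3, 2, 1].
93 − 22 = 71 transpositions; sign(π) = (−1)^71 = -1.
The Jacobi symbol (56|93) = -1 (Zolotarev) agrees.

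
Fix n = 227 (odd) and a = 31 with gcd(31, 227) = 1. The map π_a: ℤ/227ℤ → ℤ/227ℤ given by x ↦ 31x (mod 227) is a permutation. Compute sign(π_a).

Start at x=117: 117 → 222 → 72 → 189 → 184 → 29 → 218 → … (one orbit).
Cycle lengths of π_31 on ℤ/227ℤ: [226, 1]; 2 cycles in total.
sign(π) = (−1)^{n − #cycles} = (−1)^{227−2} = (−1)^225 = -1.

-1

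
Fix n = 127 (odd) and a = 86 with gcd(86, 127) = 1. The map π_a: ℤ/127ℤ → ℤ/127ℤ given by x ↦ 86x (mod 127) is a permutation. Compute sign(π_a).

Orbit of 1 under x↦86x: [1, 86, 30, 40, 11, 57, 76]… (length divides ord_127(86)).
Cycle type of π: 126 + 1; total 2 cycles.
n − c = 127 − 2 = 125; sign = (−1)^125 = -1.

-1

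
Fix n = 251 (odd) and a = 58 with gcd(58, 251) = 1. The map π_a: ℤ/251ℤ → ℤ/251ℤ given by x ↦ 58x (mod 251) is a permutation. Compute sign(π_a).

+1

Trace 174: π^k(174) = [174, 52, 4, 232, 153, 89, 142] for k=0..6.
Cycle type of π: 125×2 + 1; total 3 cycles.
251 − 3 = 248 transpositions; sign(π) = (−1)^248 = +1.
(58|251)_J = +1 (Zolotarev's lemma cross-check).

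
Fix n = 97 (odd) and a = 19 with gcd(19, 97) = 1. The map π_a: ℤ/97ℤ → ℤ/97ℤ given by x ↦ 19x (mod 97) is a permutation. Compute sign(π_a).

-1

Start at x=46: 46 → 1 → 19 → 70 → 69 → 50 → 77 → … (one orbit).
Decompose π into cycles: lengths [32, 32, 32, 1] (4 cycles, including the fixed point 0).
n − c = 97 − 4 = 93; sign = (−1)^93 = -1.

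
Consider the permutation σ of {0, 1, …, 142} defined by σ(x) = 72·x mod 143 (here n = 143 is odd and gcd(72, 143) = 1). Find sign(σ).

Start at x=123: 123 → 133 → 138 → 69 → 106 → 53 → 98 → … (one orbit).
Cycle type of π: 60×2 + 12 + 10 + 1; total 5 cycles.
n − c = 143 − 5 = 138; sign = (−1)^138 = +1.

+1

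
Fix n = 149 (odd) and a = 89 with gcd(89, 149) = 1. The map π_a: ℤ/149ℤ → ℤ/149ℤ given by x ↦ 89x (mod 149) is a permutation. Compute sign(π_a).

Orbit of 41 under x↦89x: [41, 73, 90, 113, 74, 30, 137]… (length divides ord_149(89)).
π_89 has 2 disjoint cycles with lengths [148, 1] on {0,…,148}.
sign(π) = (−1)^{n − #cycles} = (−1)^{149−2} = (−1)^147 = -1.

-1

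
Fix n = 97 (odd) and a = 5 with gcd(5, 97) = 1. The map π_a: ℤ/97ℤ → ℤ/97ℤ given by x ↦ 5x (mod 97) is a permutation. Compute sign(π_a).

Start at x=57: 57 → 91 → 67 → 44 → 26 → 33 → 68 → … (one orbit).
Decompose π into cycles: lengths [96, 1] (2 cycles, including the fixed point 0).
2 cycles on 97: each ℓ→(−1)^(ℓ−1), product (−1)^95 = -1.
Zolotarev: (5|97) = -1, matching the cycle-count sign.

-1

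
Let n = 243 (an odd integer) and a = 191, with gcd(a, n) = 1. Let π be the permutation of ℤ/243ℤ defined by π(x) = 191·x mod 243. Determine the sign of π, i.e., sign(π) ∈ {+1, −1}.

-1

Trace 14: π^k(14) = [14, 1, 191, 31, 89, 232, 86] for k=0..6.
The orbit structure of x ↦ 191x mod 243: 6 orbits of sizes [162, 54, 18, 6, 2, 1].
Σ(ℓ_i−1) = 243−6 = 237; sign = (−1)^237 = -1.
(191|243)_J = -1 (Zolotarev's lemma cross-check).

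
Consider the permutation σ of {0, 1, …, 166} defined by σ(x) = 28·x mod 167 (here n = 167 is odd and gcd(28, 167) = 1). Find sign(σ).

Orbit of 44 under x↦28x: [44, 63, 94, 127, 49, 36, 6]… (length divides ord_167(28)).
Cycle lengths of π_28 on ℤ/167ℤ: [83, 83, 1]; 3 cycles in total.
n − c = 167 − 3 = 164; sign = (−1)^164 = +1.

+1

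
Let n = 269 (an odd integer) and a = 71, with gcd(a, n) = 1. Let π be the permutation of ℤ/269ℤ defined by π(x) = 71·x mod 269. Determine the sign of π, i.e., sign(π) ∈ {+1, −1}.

-1

Trace 264: π^k(264) = [264, 183, 81, 102, 248, 123, 125] for k=0..6.
π_71 has 2 disjoint cycles with lengths [268, 1] on {0,…,268}.
269 − 2 = 267 transpositions; sign(π) = (−1)^267 = -1.
Via Zolotarev, sign(π_{71}) = (71|269) = -1.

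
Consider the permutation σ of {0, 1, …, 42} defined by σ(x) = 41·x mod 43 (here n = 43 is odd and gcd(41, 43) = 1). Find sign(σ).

Trace 16: π^k(16) = [16, 11, 21, 1, 41, 4, 35] for k=0..6.
7 cycles of lengths [7, 7, 7, 7, 7, 7, 1].
43 − 7 = 36 transpositions; sign(π) = (−1)^36 = +1.
Check: (41/43) = +1 by Zolotarev.

+1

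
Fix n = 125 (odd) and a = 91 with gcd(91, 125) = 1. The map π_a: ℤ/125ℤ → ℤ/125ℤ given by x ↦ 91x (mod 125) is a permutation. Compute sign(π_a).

+1

Trace 81: π^k(81) = [81, 121, 11, 1, 91, 31, 71] for k=0..6.
Cycle lengths of π_91 on ℤ/125ℤ: [25, 25, 25, 25, 5, 5, 5, 5, 1, 1, 1, 1, 1]; 13 cycles in total.
sign(π) = (−1)^{n − #cycles} = (−1)^{125−13} = (−1)^112 = +1.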